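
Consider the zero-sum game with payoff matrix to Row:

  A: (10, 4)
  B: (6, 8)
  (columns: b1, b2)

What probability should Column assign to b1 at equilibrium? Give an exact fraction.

1/2

Row minima: A → 4, B → 6; maximin = 6.
Column maxima: b1 → 10, b2 → 8; minimax = 8.
6 ≠ 8, so there is no saddle point; optimal play is mixed.
Let Row play A with probability p. Expected payoff against b1: 10p + 6(1−p) = 4p + 6; against b2: 4p + 8(1−p) = −4p + 8.
Setting these equal: 4p + 6 = −4p + 8 ⇒ 8p = 2 ⇒ p = 1/4, and the value is (4)·(1/4) + 6 = 7.
For Column: with q = P(b1), equating A's and B's payoffs gives 6q + 4 = −2q + 8 ⇒ q = 1/2.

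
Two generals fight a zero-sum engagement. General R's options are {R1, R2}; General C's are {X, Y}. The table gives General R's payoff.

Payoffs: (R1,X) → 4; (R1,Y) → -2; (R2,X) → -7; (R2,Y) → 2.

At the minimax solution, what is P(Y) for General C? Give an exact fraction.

11/15

Row minima: R1 → -2, R2 → -7; maximin = -2.
Column maxima: X → 4, Y → 2; minimax = 2.
-2 ≠ 2, so there is no saddle point; optimal play is mixed.
Let General R play R1 with probability p. Expected payoff against X: 4p + (-7)(1−p) = 11p − 7; against Y: (-2)p + 2(1−p) = −4p + 2.
Setting these equal: 11p − 7 = −4p + 2 ⇒ 15p = 9 ⇒ p = 3/5, and the value is (11)·(3/5) − 7 = -2/5.
For General C: with q = P(X), equating R1's and R2's payoffs gives 6q − 2 = −9q + 2 ⇒ q = 4/15.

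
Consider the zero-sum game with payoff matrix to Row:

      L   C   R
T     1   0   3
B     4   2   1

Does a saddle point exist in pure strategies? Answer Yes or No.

Row minima: T → 0, B → 1; maximin = 1.
Column maxima: L → 4, C → 2, R → 3; minimax = 2.
1 ≠ 2, so no pure-strategy equilibrium exists.

No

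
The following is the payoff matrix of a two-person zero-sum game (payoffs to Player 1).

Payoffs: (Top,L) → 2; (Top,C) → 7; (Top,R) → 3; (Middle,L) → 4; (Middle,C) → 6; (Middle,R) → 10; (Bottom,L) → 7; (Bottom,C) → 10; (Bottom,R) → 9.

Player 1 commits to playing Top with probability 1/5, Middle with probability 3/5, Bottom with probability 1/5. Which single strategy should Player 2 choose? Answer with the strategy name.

If Player 2 plays L, Player 1's expected payoff is (1/5)·2 + (3/5)·4 + (1/5)·7 = 21/5.
If Player 2 plays C, Player 1's expected payoff is (1/5)·7 + (3/5)·6 + (1/5)·10 = 7.
If Player 2 plays R, Player 1's expected payoff is (1/5)·3 + (3/5)·10 + (1/5)·9 = 42/5.
Player 2 minimizes Player 1's payoff; the smallest is 21/5, so the best response is L.

L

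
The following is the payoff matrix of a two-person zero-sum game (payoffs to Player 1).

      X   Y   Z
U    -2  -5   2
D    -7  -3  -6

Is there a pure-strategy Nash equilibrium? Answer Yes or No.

No

Row minima: U → -5, D → -7; maximin = -5.
Column maxima: X → -2, Y → -3, Z → 2; minimax = -3.
-5 ≠ -3, so no pure-strategy equilibrium exists.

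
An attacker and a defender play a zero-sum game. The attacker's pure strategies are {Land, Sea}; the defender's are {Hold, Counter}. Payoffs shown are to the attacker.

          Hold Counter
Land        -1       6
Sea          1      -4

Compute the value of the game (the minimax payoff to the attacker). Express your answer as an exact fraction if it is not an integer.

1/6

Row minima: Land → -1, Sea → -4; maximin = -1.
Column maxima: Hold → 1, Counter → 6; minimax = 1.
-1 ≠ 1, so there is no saddle point; optimal play is mixed.
Let the attacker play Land with probability p. Expected payoff against Hold: (-1)p + 1(1−p) = −2p + 1; against Counter: 6p + (-4)(1−p) = 10p − 4.
Setting these equal: −2p + 1 = 10p − 4 ⇒ −12p = -5 ⇒ p = 5/12, and the value is (-2)·(5/12) + 1 = 1/6.
For the defender: with q = P(Hold), equating Land's and Sea's payoffs gives −7q + 6 = 5q − 4 ⇒ q = 5/6.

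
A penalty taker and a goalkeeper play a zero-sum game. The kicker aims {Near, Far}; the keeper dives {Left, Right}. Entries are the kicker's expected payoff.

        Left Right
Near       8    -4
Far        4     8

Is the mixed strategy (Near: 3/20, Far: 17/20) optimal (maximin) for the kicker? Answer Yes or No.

Against Left this mix gives (3/20)·8 + (17/20)·4 = 23/5.
Against Right this mix gives (3/20)·(-4) + (17/20)·8 = 31/5.
The keeper will play Left, holding the kicker to 23/5. Shifting weight toward the row that does better against Left would raise this floor (the equalizing mix achieves 5 against both Left and Right), so the proposed strategy is not optimal.

No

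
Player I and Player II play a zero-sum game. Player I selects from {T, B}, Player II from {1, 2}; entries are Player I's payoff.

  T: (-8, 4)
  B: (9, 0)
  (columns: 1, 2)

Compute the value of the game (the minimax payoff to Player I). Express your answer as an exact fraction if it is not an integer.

Row minima: T → -8, B → 0; maximin = 0.
Column maxima: 1 → 9, 2 → 4; minimax = 4.
0 ≠ 4, so there is no saddle point; optimal play is mixed.
Let Player I play T with probability p. Expected payoff against 1: (-8)p + 9(1−p) = −17p + 9; against 2: 4p + 0(1−p) = 4p.
Setting these equal: −17p + 9 = 4p ⇒ −21p = -9 ⇒ p = 3/7, and the value is (-17)·(3/7) + 9 = 12/7.
For Player II: with q = P(1), equating T's and B's payoffs gives −12q + 4 = 9q ⇒ q = 4/21.

12/7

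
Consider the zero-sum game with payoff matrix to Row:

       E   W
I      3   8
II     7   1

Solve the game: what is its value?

53/11

Row minima: I → 3, II → 1; maximin = 3.
Column maxima: E → 7, W → 8; minimax = 7.
3 ≠ 7, so there is no saddle point; optimal play is mixed.
Let Row play I with probability p. Expected payoff against E: 3p + 7(1−p) = −4p + 7; against W: 8p + 1(1−p) = 7p + 1.
Setting these equal: −4p + 7 = 7p + 1 ⇒ −11p = -6 ⇒ p = 6/11, and the value is (-4)·(6/11) + 7 = 53/11.
For Column: with q = P(E), equating I's and II's payoffs gives −5q + 8 = 6q + 1 ⇒ q = 7/11.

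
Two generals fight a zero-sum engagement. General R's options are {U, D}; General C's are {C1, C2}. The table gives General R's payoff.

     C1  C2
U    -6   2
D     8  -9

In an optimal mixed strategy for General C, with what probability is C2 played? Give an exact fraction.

Row minima: U → -6, D → -9; maximin = -6.
Column maxima: C1 → 8, C2 → 2; minimax = 2.
-6 ≠ 2, so there is no saddle point; optimal play is mixed.
Let General R play U with probability p. Expected payoff against C1: (-6)p + 8(1−p) = −14p + 8; against C2: 2p + (-9)(1−p) = 11p − 9.
Setting these equal: −14p + 8 = 11p − 9 ⇒ −25p = -17 ⇒ p = 17/25, and the value is (-14)·(17/25) + 8 = -38/25.
For General C: with q = P(C1), equating U's and D's payoffs gives −8q + 2 = 17q − 9 ⇒ q = 11/25.

14/25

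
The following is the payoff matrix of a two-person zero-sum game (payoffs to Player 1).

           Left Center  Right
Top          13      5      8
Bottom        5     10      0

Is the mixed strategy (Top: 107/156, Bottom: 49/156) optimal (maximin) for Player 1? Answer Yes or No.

No

Against Left this mix gives (107/156)·13 + (49/156)·5 = 409/39.
Against Center this mix gives (107/156)·5 + (49/156)·10 = 1025/156.
Against Right this mix gives (107/156)·8 + (49/156)·0 = 214/39.
Player 2 will play Right, holding Player 1 to 214/39. Shifting weight toward the row that does better against Right would raise this floor (the equalizing mix achieves 80/13 against both Right and Center), so the proposed strategy is not optimal.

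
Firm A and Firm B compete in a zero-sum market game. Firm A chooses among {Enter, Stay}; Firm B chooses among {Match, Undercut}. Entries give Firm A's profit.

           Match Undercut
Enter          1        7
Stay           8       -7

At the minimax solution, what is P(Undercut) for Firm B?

1/3

Row minima: Enter → 1, Stay → -7; maximin = 1.
Column maxima: Match → 8, Undercut → 7; minimax = 7.
1 ≠ 7, so there is no saddle point; optimal play is mixed.
Let Firm A play Enter with probability p. Expected payoff against Match: 1p + 8(1−p) = −7p + 8; against Undercut: 7p + (-7)(1−p) = 14p − 7.
Setting these equal: −7p + 8 = 14p − 7 ⇒ −21p = -15 ⇒ p = 5/7, and the value is (-7)·(5/7) + 8 = 3.
For Firm B: with q = P(Match), equating Enter's and Stay's payoffs gives −6q + 7 = 15q − 7 ⇒ q = 2/3.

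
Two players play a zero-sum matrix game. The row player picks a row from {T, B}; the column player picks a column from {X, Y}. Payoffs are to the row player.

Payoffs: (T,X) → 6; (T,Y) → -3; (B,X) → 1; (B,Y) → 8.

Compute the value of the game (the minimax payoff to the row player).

51/16

Row minima: T → -3, B → 1; maximin = 1.
Column maxima: X → 6, Y → 8; minimax = 6.
1 ≠ 6, so there is no saddle point; optimal play is mixed.
Let the row player play T with probability p. Expected payoff against X: 6p + 1(1−p) = 5p + 1; against Y: (-3)p + 8(1−p) = −11p + 8.
Setting these equal: 5p + 1 = −11p + 8 ⇒ 16p = 7 ⇒ p = 7/16, and the value is (5)·(7/16) + 1 = 51/16.
For the column player: with q = P(X), equating T's and B's payoffs gives 9q − 3 = −7q + 8 ⇒ q = 11/16.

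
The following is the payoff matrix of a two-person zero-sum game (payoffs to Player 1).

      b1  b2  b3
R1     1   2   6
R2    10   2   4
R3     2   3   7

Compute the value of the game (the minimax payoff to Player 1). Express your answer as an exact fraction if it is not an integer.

Row minima: R1 → 1, R2 → 2, R3 → 2; maximin = 2.
Column maxima: b1 → 10, b2 → 3, b3 → 7; minimax = 3.
2 ≠ 3, so there is no saddle point; optimal play is mixed.
R1 is strictly dominated by R3, so Player 1 never plays it.
b3 is strictly dominated by b2 (it gives Player 1 strictly more in every row), so Player 2 never plays it.
On the remaining 2×2 (R2, R3 vs b1, b2):
Let Player 1 play R2 with probability p. Expected payoff against b1: 10p + 2(1−p) = 8p + 2; against b2: 2p + 3(1−p) = −p + 3.
Setting these equal: 8p + 2 = −p + 3 ⇒ 9p = 1 ⇒ p = 1/9, and the value is (8)·(1/9) + 2 = 26/9.
For Player 2: with q = P(b1), equating R2's and R3's payoffs gives 8q + 2 = −q + 3 ⇒ q = 1/9.

26/9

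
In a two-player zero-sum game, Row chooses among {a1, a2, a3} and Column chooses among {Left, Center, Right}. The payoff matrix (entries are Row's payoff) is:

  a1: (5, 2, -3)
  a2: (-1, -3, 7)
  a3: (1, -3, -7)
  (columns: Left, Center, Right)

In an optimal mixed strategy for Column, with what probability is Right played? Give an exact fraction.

1/3

Row minima: a1 → -3, a2 → -3, a3 → -7; maximin = -3.
Column maxima: Left → 5, Center → 2, Right → 7; minimax = 2.
-3 ≠ 2, so there is no saddle point; optimal play is mixed.
a3 is strictly dominated by a1, so Row never plays it.
Left is strictly dominated by Center (it gives Row strictly more in every row), so Column never plays it.
On the remaining 2×2 (a1, a2 vs Center, Right):
Let Row play a1 with probability p. Expected payoff against Center: 2p + (-3)(1−p) = 5p − 3; against Right: (-3)p + 7(1−p) = −10p + 7.
Setting these equal: 5p − 3 = −10p + 7 ⇒ 15p = 10 ⇒ p = 2/3, and the value is (5)·(2/3) − 3 = 1/3.
For Column: with q = P(Center), equating a1's and a2's payoffs gives 5q − 3 = −10q + 7 ⇒ q = 2/3.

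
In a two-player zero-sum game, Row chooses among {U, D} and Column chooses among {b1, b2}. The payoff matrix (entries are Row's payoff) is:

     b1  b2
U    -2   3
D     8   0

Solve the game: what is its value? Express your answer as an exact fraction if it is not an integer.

Row minima: U → -2, D → 0; maximin = 0.
Column maxima: b1 → 8, b2 → 3; minimax = 3.
0 ≠ 3, so there is no saddle point; optimal play is mixed.
Let Row play U with probability p. Expected payoff against b1: (-2)p + 8(1−p) = −10p + 8; against b2: 3p + 0(1−p) = 3p.
Setting these equal: −10p + 8 = 3p ⇒ −13p = -8 ⇒ p = 8/13, and the value is (-10)·(8/13) + 8 = 24/13.
For Column: with q = P(b1), equating U's and D's payoffs gives −5q + 3 = 8q ⇒ q = 3/13.

24/13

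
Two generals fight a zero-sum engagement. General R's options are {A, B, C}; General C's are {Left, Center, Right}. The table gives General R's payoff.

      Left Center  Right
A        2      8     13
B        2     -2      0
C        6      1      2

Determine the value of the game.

46/11

Row minima: A → 2, B → -2, C → 1; maximin = 2.
Column maxima: Left → 6, Center → 8, Right → 13; minimax = 6.
2 ≠ 6, so there is no saddle point; optimal play is mixed.
B is strictly dominated by C, so General R never plays it.
Right is strictly dominated by Center (it gives General R strictly more in every row), so General C never plays it.
On the remaining 2×2 (A, C vs Left, Center):
Let General R play A with probability p. Expected payoff against Left: 2p + 6(1−p) = −4p + 6; against Center: 8p + 1(1−p) = 7p + 1.
Setting these equal: −4p + 6 = 7p + 1 ⇒ −11p = -5 ⇒ p = 5/11, and the value is (-4)·(5/11) + 6 = 46/11.
For General C: with q = P(Left), equating A's and C's payoffs gives −6q + 8 = 5q + 1 ⇒ q = 7/11.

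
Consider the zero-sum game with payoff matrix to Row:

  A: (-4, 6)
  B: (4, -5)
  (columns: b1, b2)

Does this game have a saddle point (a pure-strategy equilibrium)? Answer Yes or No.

No

Row minima: A → -4, B → -5; maximin = -4.
Column maxima: b1 → 4, b2 → 6; minimax = 4.
-4 ≠ 4, so no pure-strategy equilibrium exists.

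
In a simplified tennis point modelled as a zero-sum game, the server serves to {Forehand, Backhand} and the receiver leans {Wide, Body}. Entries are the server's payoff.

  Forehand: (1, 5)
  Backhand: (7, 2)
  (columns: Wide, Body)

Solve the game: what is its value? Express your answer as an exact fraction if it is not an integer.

11/3

Row minima: Forehand → 1, Backhand → 2; maximin = 2.
Column maxima: Wide → 7, Body → 5; minimax = 5.
2 ≠ 5, so there is no saddle point; optimal play is mixed.
Let the server play Forehand with probability p. Expected payoff against Wide: 1p + 7(1−p) = −6p + 7; against Body: 5p + 2(1−p) = 3p + 2.
Setting these equal: −6p + 7 = 3p + 2 ⇒ −9p = -5 ⇒ p = 5/9, and the value is (-6)·(5/9) + 7 = 11/3.
For the receiver: with q = P(Wide), equating Forehand's and Backhand's payoffs gives −4q + 5 = 5q + 2 ⇒ q = 1/3.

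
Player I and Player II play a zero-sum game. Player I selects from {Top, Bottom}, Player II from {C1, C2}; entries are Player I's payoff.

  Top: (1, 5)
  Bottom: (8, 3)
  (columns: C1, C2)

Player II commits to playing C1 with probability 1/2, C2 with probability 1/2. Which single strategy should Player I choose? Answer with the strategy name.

Bottom

Expected payoff of Top: (1/2)·1 + (1/2)·5 = 3.
Expected payoff of Bottom: (1/2)·8 + (1/2)·3 = 11/2.
The largest is 11/2, so Player I's best response is Bottom.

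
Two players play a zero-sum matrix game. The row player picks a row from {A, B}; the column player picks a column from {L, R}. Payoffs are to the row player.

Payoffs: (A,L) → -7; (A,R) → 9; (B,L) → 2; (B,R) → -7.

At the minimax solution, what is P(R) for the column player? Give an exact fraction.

Row minima: A → -7, B → -7; maximin = -7.
Column maxima: L → 2, R → 9; minimax = 2.
-7 ≠ 2, so there is no saddle point; optimal play is mixed.
Let the row player play A with probability p. Expected payoff against L: (-7)p + 2(1−p) = −9p + 2; against R: 9p + (-7)(1−p) = 16p − 7.
Setting these equal: −9p + 2 = 16p − 7 ⇒ −25p = -9 ⇒ p = 9/25, and the value is (-9)·(9/25) + 2 = -31/25.
For the column player: with q = P(L), equating A's and B's payoffs gives −16q + 9 = 9q − 7 ⇒ q = 16/25.

9/25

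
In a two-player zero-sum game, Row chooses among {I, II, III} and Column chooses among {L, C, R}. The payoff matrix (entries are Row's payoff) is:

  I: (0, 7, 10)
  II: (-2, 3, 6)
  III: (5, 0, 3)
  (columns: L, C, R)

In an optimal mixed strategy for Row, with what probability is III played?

7/12

Row minima: I → 0, II → -2, III → 0; maximin = 0.
Column maxima: L → 5, C → 7, R → 10; minimax = 5.
0 ≠ 5, so there is no saddle point; optimal play is mixed.
II is strictly dominated by I, so Row never plays it.
R is strictly dominated by C (it gives Row strictly more in every row), so Column never plays it.
On the remaining 2×2 (I, III vs L, C):
Let Row play I with probability p. Expected payoff against L: 0p + 5(1−p) = −5p + 5; against C: 7p + 0(1−p) = 7p.
Setting these equal: −5p + 5 = 7p ⇒ −12p = -5 ⇒ p = 5/12, and the value is (-5)·(5/12) + 5 = 35/12.
For Column: with q = P(L), equating I's and III's payoffs gives −7q + 7 = 5q ⇒ q = 7/12.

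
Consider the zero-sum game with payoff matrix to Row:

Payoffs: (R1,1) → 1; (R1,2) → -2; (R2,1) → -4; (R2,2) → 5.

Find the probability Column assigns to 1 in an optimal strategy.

7/12

Row minima: R1 → -2, R2 → -4; maximin = -2.
Column maxima: 1 → 1, 2 → 5; minimax = 1.
-2 ≠ 1, so there is no saddle point; optimal play is mixed.
Let Row play R1 with probability p. Expected payoff against 1: 1p + (-4)(1−p) = 5p − 4; against 2: (-2)p + 5(1−p) = −7p + 5.
Setting these equal: 5p − 4 = −7p + 5 ⇒ 12p = 9 ⇒ p = 3/4, and the value is (5)·(3/4) − 4 = -1/4.
For Column: with q = P(1), equating R1's and R2's payoffs gives 3q − 2 = −9q + 5 ⇒ q = 7/12.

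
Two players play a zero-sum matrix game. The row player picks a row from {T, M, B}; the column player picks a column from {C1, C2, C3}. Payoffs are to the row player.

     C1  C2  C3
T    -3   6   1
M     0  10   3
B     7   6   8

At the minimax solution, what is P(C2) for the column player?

Row minima: T → -3, M → 0, B → 6; maximin = 6.
Column maxima: C1 → 7, C2 → 10, C3 → 8; minimax = 7.
6 ≠ 7, so there is no saddle point; optimal play is mixed.
T is strictly dominated by M, so the row player never plays it.
C3 is strictly dominated by C1 (it gives the row player strictly more in every row), so the column player never plays it.
On the remaining 2×2 (M, B vs C1, C2):
Let the row player play M with probability p. Expected payoff against C1: 0p + 7(1−p) = −7p + 7; against C2: 10p + 6(1−p) = 4p + 6.
Setting these equal: −7p + 7 = 4p + 6 ⇒ −11p = -1 ⇒ p = 1/11, and the value is (-7)·(1/11) + 7 = 70/11.
For the column player: with q = P(C1), equating M's and B's payoffs gives −10q + 10 = q + 6 ⇒ q = 4/11.

7/11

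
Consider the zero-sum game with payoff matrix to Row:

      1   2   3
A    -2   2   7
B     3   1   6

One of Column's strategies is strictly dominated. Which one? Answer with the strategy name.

3

1 holds Row's payoff strictly below 3 in every row: -2 < 7, 3 < 6.
So 3 is strictly dominated for Column.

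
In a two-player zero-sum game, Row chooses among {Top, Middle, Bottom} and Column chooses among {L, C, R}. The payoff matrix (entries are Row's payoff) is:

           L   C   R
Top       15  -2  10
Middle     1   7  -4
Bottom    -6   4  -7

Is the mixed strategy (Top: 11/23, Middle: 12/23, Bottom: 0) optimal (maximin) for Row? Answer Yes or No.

Against L this mix gives (11/23)·15 + (12/23)·1 = 177/23.
Against C this mix gives (11/23)·(-2) + (12/23)·7 = 62/23.
Against R this mix gives (11/23)·10 + (12/23)·(-4) = 62/23.
All of Column's active replies (C, R) yield 62/23, and no column does worse for Row. The mix makes Column indifferent and guarantees 62/23, so it is optimal.

Yes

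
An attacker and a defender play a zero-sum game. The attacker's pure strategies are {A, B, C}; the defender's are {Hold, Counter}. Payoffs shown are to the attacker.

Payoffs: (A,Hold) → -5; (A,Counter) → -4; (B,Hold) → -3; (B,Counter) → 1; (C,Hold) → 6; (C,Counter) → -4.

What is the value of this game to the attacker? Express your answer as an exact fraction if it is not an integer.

Row minima: A → -5, B → -3, C → -4; maximin = -3.
Column maxima: Hold → 6, Counter → 1; minimax = 1.
-3 ≠ 1, so there is no saddle point; optimal play is mixed.
A is strictly dominated by B, so the attacker never plays it.
On the remaining 2×2 (B, C vs Hold, Counter):
Let the attacker play B with probability p. Expected payoff against Hold: (-3)p + 6(1−p) = −9p + 6; against Counter: 1p + (-4)(1−p) = 5p − 4.
Setting these equal: −9p + 6 = 5p − 4 ⇒ −14p = -10 ⇒ p = 5/7, and the value is (-9)·(5/7) + 6 = -3/7.
For the defender: with q = P(Hold), equating B's and C's payoffs gives −4q + 1 = 10q − 4 ⇒ q = 5/14.

-3/7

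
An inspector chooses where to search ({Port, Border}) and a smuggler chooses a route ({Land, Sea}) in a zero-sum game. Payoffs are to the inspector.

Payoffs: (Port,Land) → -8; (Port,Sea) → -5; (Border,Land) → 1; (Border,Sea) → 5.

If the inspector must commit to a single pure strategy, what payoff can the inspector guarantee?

1

Row minima: Port → -8, Border → 1.
The best of these is 1.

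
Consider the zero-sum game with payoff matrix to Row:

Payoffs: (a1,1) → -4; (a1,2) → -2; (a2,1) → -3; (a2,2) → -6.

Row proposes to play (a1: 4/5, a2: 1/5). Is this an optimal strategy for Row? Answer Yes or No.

Against 1 this mix gives (4/5)·(-4) + (1/5)·(-3) = -19/5.
Against 2 this mix gives (4/5)·(-2) + (1/5)·(-6) = -14/5.
Column will play 1, holding Row to -19/5. Shifting weight toward the row that does better against 1 would raise this floor (the equalizing mix achieves -18/5 against both 1 and 2), so the proposed strategy is not optimal.

No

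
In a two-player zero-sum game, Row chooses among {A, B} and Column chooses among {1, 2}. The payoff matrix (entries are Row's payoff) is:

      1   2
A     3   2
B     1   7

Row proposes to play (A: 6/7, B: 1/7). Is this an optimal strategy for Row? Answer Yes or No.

Yes

Against 1 this mix gives (6/7)·3 + (1/7)·1 = 19/7.
Against 2 this mix gives (6/7)·2 + (1/7)·7 = 19/7.
All of Column's active replies (1, 2) yield 19/7, and no column does worse for Row. The mix makes Column indifferent and guarantees 19/7, so it is optimal.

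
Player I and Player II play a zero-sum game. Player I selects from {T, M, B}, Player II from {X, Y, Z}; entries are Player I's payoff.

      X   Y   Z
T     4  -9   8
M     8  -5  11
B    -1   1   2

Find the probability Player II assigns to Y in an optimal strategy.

Row minima: T → -9, M → -5, B → -1; maximin = -1.
Column maxima: X → 8, Y → 1, Z → 11; minimax = 1.
-1 ≠ 1, so there is no saddle point; optimal play is mixed.
T is strictly dominated by M, so Player I never plays it.
Z is strictly dominated by X (it gives Player I strictly more in every row), so Player II never plays it.
On the remaining 2×2 (M, B vs X, Y):
Let Player I play M with probability p. Expected payoff against X: 8p + (-1)(1−p) = 9p − 1; against Y: (-5)p + 1(1−p) = −6p + 1.
Setting these equal: 9p − 1 = −6p + 1 ⇒ 15p = 2 ⇒ p = 2/15, and the value is (9)·(2/15) − 1 = 1/5.
For Player II: with q = P(X), equating M's and B's payoffs gives 13q − 5 = −2q + 1 ⇒ q = 2/5.

3/5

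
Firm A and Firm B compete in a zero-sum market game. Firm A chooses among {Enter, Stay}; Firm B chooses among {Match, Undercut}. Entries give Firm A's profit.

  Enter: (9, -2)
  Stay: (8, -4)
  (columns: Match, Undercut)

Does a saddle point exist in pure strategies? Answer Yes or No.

Row minima: Enter → -2, Stay → -4; maximin = -2.
Column maxima: Match → 9, Undercut → -2; minimax = -2.
maximin = minimax = -2, so a saddle point exists.

Yes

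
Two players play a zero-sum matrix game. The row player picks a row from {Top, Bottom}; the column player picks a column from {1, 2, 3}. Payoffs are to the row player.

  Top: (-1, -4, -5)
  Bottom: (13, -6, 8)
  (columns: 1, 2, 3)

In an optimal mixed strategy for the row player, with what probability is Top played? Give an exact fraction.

Row minima: Top → -5, Bottom → -6; maximin = -5.
Column maxima: 1 → 13, 2 → -4, 3 → 8; minimax = -4.
-5 ≠ -4, so there is no saddle point; optimal play is mixed.
1 is strictly dominated by 2 (it gives the row player strictly more in every row), so the column player never plays it.
On the remaining 2×2 (Top, Bottom vs 2, 3):
Let the row player play Top with probability p. Expected payoff against 2: (-4)p + (-6)(1−p) = 2p − 6; against 3: (-5)p + 8(1−p) = −13p + 8.
Setting these equal: 2p − 6 = −13p + 8 ⇒ 15p = 14 ⇒ p = 14/15, and the value is (2)·(14/15) − 6 = -62/15.
For the column player: with q = P(2), equating Top's and Bottom's payoffs gives q − 5 = −14q + 8 ⇒ q = 13/15.

14/15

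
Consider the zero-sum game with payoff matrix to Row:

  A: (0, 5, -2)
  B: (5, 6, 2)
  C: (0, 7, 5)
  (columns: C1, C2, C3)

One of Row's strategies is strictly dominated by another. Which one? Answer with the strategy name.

A

B gives a strictly higher payoff than A against every column: 5 > 0, 6 > 5, 2 > -2.
So A is strictly dominated and Row never plays it.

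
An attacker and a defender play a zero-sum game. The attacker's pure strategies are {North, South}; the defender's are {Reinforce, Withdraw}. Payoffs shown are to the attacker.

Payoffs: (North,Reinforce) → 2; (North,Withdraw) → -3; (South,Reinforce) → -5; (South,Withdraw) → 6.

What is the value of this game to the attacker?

-3/16

Row minima: North → -3, South → -5; maximin = -3.
Column maxima: Reinforce → 2, Withdraw → 6; minimax = 2.
-3 ≠ 2, so there is no saddle point; optimal play is mixed.
Let the attacker play North with probability p. Expected payoff against Reinforce: 2p + (-5)(1−p) = 7p − 5; against Withdraw: (-3)p + 6(1−p) = −9p + 6.
Setting these equal: 7p − 5 = −9p + 6 ⇒ 16p = 11 ⇒ p = 11/16, and the value is (7)·(11/16) − 5 = -3/16.
For the defender: with q = P(Reinforce), equating North's and South's payoffs gives 5q − 3 = −11q + 6 ⇒ q = 9/16.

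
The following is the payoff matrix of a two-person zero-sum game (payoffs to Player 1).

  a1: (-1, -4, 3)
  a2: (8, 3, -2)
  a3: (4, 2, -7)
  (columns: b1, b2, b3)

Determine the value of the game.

1/12

Row minima: a1 → -4, a2 → -2, a3 → -7; maximin = -2.
Column maxima: b1 → 8, b2 → 3, b3 → 3; minimax = 3.
-2 ≠ 3, so there is no saddle point; optimal play is mixed.
a3 is strictly dominated by a2, so Player 1 never plays it.
b1 is strictly dominated by b2 (it gives Player 1 strictly more in every row), so Player 2 never plays it.
On the remaining 2×2 (a1, a2 vs b2, b3):
Let Player 1 play a1 with probability p. Expected payoff against b2: (-4)p + 3(1−p) = −7p + 3; against b3: 3p + (-2)(1−p) = 5p − 2.
Setting these equal: −7p + 3 = 5p − 2 ⇒ −12p = -5 ⇒ p = 5/12, and the value is (-7)·(5/12) + 3 = 1/12.
For Player 2: with q = P(b2), equating a1's and a2's payoffs gives −7q + 3 = 5q − 2 ⇒ q = 5/12.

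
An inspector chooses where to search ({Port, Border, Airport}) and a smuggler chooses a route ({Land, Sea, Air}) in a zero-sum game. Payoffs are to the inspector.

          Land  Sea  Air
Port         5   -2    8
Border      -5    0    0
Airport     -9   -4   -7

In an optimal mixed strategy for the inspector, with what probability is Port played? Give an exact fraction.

Row minima: Port → -2, Border → -5, Airport → -9; maximin = -2.
Column maxima: Land → 5, Sea → 0, Air → 8; minimax = 0.
-2 ≠ 0, so there is no saddle point; optimal play is mixed.
Airport is strictly dominated by Port, so the inspector never plays it.
Air is strictly dominated by Land (it gives the inspector strictly more in every row), so the smuggler never plays it.
On the remaining 2×2 (Port, Border vs Land, Sea):
Let the inspector play Port with probability p. Expected payoff against Land: 5p + (-5)(1−p) = 10p − 5; against Sea: (-2)p + 0(1−p) = −2p.
Setting these equal: 10p − 5 = −2p ⇒ 12p = 5 ⇒ p = 5/12, and the value is (10)·(5/12) − 5 = -5/6.
For the smuggler: with q = P(Land), equating Port's and Border's payoffs gives 7q − 2 = −5q ⇒ q = 1/6.

5/12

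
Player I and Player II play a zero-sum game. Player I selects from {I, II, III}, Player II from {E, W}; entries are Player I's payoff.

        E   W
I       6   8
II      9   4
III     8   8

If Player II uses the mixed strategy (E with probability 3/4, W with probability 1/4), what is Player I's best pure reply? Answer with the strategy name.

III

Expected payoff of I: (3/4)·6 + (1/4)·8 = 13/2.
Expected payoff of II: (3/4)·9 + (1/4)·4 = 31/4.
Expected payoff of III: (3/4)·8 + (1/4)·8 = 8.
The largest is 8, so Player I's best response is III.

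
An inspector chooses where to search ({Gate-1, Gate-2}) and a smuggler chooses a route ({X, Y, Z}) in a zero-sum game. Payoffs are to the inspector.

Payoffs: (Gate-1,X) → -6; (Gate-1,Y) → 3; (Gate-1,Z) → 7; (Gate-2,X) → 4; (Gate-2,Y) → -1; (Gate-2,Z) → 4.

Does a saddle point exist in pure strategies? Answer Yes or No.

Row minima: Gate-1 → -6, Gate-2 → -1; maximin = -1.
Column maxima: X → 4, Y → 3, Z → 7; minimax = 3.
-1 ≠ 3, so no pure-strategy equilibrium exists.

No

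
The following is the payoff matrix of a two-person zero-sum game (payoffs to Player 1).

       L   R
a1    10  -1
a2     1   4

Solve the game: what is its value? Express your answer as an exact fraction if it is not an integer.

Row minima: a1 → -1, a2 → 1; maximin = 1.
Column maxima: L → 10, R → 4; minimax = 4.
1 ≠ 4, so there is no saddle point; optimal play is mixed.
Let Player 1 play a1 with probability p. Expected payoff against L: 10p + 1(1−p) = 9p + 1; against R: (-1)p + 4(1−p) = −5p + 4.
Setting these equal: 9p + 1 = −5p + 4 ⇒ 14p = 3 ⇒ p = 3/14, and the value is (9)·(3/14) + 1 = 41/14.
For Player 2: with q = P(L), equating a1's and a2's payoffs gives 11q − 1 = −3q + 4 ⇒ q = 5/14.

41/14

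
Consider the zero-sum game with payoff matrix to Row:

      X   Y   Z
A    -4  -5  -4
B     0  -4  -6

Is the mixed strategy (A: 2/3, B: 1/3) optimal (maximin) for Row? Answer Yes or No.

Yes

Against X this mix gives (2/3)·(-4) + (1/3)·0 = -8/3.
Against Y this mix gives (2/3)·(-5) + (1/3)·(-4) = -14/3.
Against Z this mix gives (2/3)·(-4) + (1/3)·(-6) = -14/3.
All of Column's active replies (Y, Z) yield -14/3, and no column does worse for Row. The mix makes Column indifferent and guarantees -14/3, so it is optimal.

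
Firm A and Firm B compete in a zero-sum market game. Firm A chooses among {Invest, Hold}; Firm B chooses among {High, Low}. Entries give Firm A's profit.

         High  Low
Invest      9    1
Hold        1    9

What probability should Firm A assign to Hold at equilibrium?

Row minima: Invest → 1, Hold → 1; maximin = 1.
Column maxima: High → 9, Low → 9; minimax = 9.
1 ≠ 9, so there is no saddle point; optimal play is mixed.
Let Firm A play Invest with probability p. Expected payoff against High: 9p + 1(1−p) = 8p + 1; against Low: 1p + 9(1−p) = −8p + 9.
Setting these equal: 8p + 1 = −8p + 9 ⇒ 16p = 8 ⇒ p = 1/2, and the value is (8)·(1/2) + 1 = 5.
For Firm B: with q = P(High), equating Invest's and Hold's payoffs gives 8q + 1 = −8q + 9 ⇒ q = 1/2.

1/2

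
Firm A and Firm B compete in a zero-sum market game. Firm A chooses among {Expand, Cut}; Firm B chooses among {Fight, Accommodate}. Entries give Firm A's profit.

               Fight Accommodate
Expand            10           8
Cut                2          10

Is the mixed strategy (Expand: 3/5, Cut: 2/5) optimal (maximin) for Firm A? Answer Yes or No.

Against Fight this mix gives (3/5)·10 + (2/5)·2 = 34/5.
Against Accommodate this mix gives (3/5)·8 + (2/5)·10 = 44/5.
Firm B will play Fight, holding Firm A to 34/5. Shifting weight toward the row that does better against Fight would raise this floor (the equalizing mix achieves 42/5 against both Fight and Accommodate), so the proposed strategy is not optimal.

No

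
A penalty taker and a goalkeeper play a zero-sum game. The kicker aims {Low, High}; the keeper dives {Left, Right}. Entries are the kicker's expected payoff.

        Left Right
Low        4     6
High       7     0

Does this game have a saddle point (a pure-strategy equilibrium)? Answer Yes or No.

No

Row minima: Low → 4, High → 0; maximin = 4.
Column maxima: Left → 7, Right → 6; minimax = 6.
4 ≠ 6, so no pure-strategy equilibrium exists.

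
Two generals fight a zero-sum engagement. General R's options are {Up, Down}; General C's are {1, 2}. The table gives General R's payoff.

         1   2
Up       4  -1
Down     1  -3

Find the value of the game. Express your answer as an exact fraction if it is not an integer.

-1

Row minima: Up → -1, Down → -3; maximin = -1.
Column maxima: 1 → 4, 2 → -1; minimax = -1.
Since maximin = minimax = -1, there is a saddle point and the value is -1.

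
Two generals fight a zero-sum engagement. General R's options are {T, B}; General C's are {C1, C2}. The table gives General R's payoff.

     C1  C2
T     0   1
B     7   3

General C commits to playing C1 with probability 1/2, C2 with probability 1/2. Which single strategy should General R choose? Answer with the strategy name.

B

Expected payoff of T: (1/2)·0 + (1/2)·1 = 1/2.
Expected payoff of B: (1/2)·7 + (1/2)·3 = 5.
The largest is 5, so General R's best response is B.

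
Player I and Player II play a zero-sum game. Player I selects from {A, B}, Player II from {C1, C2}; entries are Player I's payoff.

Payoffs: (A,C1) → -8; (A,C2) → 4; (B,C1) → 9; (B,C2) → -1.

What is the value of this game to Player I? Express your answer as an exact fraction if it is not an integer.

Row minima: A → -8, B → -1; maximin = -1.
Column maxima: C1 → 9, C2 → 4; minimax = 4.
-1 ≠ 4, so there is no saddle point; optimal play is mixed.
Let Player I play A with probability p. Expected payoff against C1: (-8)p + 9(1−p) = −17p + 9; against C2: 4p + (-1)(1−p) = 5p − 1.
Setting these equal: −17p + 9 = 5p − 1 ⇒ −22p = -10 ⇒ p = 5/11, and the value is (-17)·(5/11) + 9 = 14/11.
For Player II: with q = P(C1), equating A's and B's payoffs gives −12q + 4 = 10q − 1 ⇒ q = 5/22.

14/11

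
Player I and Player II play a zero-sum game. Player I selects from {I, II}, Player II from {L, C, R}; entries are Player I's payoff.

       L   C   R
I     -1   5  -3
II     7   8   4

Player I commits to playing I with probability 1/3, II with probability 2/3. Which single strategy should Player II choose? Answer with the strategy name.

If Player II plays L, Player I's expected payoff is (1/3)·(-1) + (2/3)·7 = 13/3.
If Player II plays C, Player I's expected payoff is (1/3)·5 + (2/3)·8 = 7.
If Player II plays R, Player I's expected payoff is (1/3)·(-3) + (2/3)·4 = 5/3.
Player II minimizes Player I's payoff; the smallest is 5/3, so the best response is R.

R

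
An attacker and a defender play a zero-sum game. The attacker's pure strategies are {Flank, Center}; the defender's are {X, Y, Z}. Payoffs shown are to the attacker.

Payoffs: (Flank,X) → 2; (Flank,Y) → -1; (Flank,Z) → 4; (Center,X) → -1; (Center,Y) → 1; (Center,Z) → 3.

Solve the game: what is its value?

1/5

Row minima: Flank → -1, Center → -1; maximin = -1.
Column maxima: X → 2, Y → 1, Z → 4; minimax = 1.
-1 ≠ 1, so there is no saddle point; optimal play is mixed.
Z is strictly dominated by X (it gives the attacker strictly more in every row), so the defender never plays it.
On the remaining 2×2 (Flank, Center vs X, Y):
Let the attacker play Flank with probability p. Expected payoff against X: 2p + (-1)(1−p) = 3p − 1; against Y: (-1)p + 1(1−p) = −2p + 1.
Setting these equal: 3p − 1 = −2p + 1 ⇒ 5p = 2 ⇒ p = 2/5, and the value is (3)·(2/5) − 1 = 1/5.
For the defender: with q = P(X), equating Flank's and Center's payoffs gives 3q − 1 = −2q + 1 ⇒ q = 2/5.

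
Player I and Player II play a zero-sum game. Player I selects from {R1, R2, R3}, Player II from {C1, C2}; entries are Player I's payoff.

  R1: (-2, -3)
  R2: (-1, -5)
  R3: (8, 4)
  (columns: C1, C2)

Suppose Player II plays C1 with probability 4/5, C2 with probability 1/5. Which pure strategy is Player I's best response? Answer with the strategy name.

R3

Expected payoff of R1: (4/5)·(-2) + (1/5)·(-3) = -11/5.
Expected payoff of R2: (4/5)·(-1) + (1/5)·(-5) = -9/5.
Expected payoff of R3: (4/5)·8 + (1/5)·4 = 36/5.
The largest is 36/5, so Player I's best response is R3.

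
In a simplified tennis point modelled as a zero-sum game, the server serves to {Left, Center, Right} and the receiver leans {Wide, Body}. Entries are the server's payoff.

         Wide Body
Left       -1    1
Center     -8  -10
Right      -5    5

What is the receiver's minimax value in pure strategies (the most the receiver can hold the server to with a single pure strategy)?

-1

Column maxima: Wide → -1, Body → 5.
The smallest of these is -1.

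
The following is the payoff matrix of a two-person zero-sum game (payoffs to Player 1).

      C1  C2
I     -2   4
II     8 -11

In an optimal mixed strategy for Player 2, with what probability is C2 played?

Row minima: I → -2, II → -11; maximin = -2.
Column maxima: C1 → 8, C2 → 4; minimax = 4.
-2 ≠ 4, so there is no saddle point; optimal play is mixed.
Let Player 1 play I with probability p. Expected payoff against C1: (-2)p + 8(1−p) = −10p + 8; against C2: 4p + (-11)(1−p) = 15p − 11.
Setting these equal: −10p + 8 = 15p − 11 ⇒ −25p = -19 ⇒ p = 19/25, and the value is (-10)·(19/25) + 8 = 2/5.
For Player 2: with q = P(C1), equating I's and II's payoffs gives −6q + 4 = 19q − 11 ⇒ q = 3/5.

2/5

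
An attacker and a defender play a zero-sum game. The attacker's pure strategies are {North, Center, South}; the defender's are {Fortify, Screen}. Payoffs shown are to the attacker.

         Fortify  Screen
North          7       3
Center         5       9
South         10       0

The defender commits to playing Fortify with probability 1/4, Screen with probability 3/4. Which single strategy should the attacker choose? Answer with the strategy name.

Expected payoff of North: (1/4)·7 + (3/4)·3 = 4.
Expected payoff of Center: (1/4)·5 + (3/4)·9 = 8.
Expected payoff of South: (1/4)·10 + (3/4)·0 = 5/2.
The largest is 8, so the attacker's best response is Center.

Center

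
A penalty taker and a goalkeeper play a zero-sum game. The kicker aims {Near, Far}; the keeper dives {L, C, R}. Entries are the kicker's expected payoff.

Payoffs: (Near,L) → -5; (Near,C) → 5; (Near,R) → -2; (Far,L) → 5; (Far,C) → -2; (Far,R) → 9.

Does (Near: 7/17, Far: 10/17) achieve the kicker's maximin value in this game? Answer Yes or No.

Yes

Against L this mix gives (7/17)·(-5) + (10/17)·5 = 15/17.
Against C this mix gives (7/17)·5 + (10/17)·(-2) = 15/17.
Against R this mix gives (7/17)·(-2) + (10/17)·9 = 76/17.
All of the keeper's active replies (L, C) yield 15/17, and no column does worse for the kicker. The mix makes the keeper indifferent and guarantees 15/17, so it is optimal.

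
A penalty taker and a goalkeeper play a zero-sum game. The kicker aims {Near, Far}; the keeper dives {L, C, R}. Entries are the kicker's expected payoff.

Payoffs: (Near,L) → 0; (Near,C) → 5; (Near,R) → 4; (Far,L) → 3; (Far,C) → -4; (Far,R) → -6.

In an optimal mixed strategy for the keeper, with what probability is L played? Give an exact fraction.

10/13

Row minima: Near → 0, Far → -6; maximin = 0.
Column maxima: L → 3, C → 5, R → 4; minimax = 3.
0 ≠ 3, so there is no saddle point; optimal play is mixed.
C is strictly dominated by R (it gives the kicker strictly more in every row), so the keeper never plays it.
On the remaining 2×2 (Near, Far vs L, R):
Let the kicker play Near with probability p. Expected payoff against L: 0p + 3(1−p) = −3p + 3; against R: 4p + (-6)(1−p) = 10p − 6.
Setting these equal: −3p + 3 = 10p − 6 ⇒ −13p = -9 ⇒ p = 9/13, and the value is (-3)·(9/13) + 3 = 12/13.
For the keeper: with q = P(L), equating Near's and Far's payoffs gives −4q + 4 = 9q − 6 ⇒ q = 10/13.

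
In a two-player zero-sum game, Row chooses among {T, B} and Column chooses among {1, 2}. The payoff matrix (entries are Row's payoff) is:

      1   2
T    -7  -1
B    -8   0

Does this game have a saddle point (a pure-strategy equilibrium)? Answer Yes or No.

Yes

Row minima: T → -7, B → -8; maximin = -7.
Column maxima: 1 → -7, 2 → 0; minimax = -7.
maximin = minimax = -7, so a saddle point exists.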